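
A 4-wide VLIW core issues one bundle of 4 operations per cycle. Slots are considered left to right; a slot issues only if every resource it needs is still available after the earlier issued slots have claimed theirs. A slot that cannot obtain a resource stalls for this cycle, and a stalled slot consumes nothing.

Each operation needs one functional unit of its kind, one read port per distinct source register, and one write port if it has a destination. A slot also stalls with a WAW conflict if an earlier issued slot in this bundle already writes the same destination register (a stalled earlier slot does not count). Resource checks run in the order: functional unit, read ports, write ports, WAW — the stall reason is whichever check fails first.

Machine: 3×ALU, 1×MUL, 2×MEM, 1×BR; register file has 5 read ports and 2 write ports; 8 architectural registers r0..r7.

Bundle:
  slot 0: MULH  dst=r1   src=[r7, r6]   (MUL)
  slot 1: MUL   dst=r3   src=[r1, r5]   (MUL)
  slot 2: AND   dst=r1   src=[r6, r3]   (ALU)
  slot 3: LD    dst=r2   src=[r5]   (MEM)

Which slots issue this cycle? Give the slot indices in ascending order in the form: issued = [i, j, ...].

slot 0 (MUL): ISSUE — free A3,Mu0,Ld2,B1 rp3 wp1
slot 1 (MUL): stall FU — free A3,Mu0,Ld2,B1 rp3 wp1
slot 2 (ALU): stall WAW — free A3,Mu0,Ld2,B1 rp3 wp1
slot 3 (MEM): ISSUE — free A3,Mu0,Ld1,B1 rp2 wp0

issued = [0, 3]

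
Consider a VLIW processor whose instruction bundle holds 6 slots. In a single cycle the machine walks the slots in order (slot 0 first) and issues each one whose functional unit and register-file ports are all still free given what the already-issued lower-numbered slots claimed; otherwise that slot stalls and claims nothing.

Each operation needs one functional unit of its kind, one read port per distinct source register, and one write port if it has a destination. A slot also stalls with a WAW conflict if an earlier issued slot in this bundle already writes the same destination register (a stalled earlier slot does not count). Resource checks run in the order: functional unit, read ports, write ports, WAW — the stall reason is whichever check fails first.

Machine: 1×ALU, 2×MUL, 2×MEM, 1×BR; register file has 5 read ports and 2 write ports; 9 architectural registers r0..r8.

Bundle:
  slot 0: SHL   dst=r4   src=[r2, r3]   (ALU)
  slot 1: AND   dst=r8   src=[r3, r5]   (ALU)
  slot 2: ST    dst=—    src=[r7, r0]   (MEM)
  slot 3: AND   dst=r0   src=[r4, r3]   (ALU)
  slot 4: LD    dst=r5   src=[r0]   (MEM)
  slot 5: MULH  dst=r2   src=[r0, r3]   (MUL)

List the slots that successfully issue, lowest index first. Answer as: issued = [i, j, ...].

issued = [0, 2, 4]

[0] ALU needs rd=2 wr=1: ok; after: ALU=0 MUL=2 MEM=2 BR=1, R=3, W=1
[1] ALU needs rd=2 wr=1: FU; after: ALU=0 MUL=2 MEM=2 BR=1, R=3, W=1
[2] MEM needs rd=2 wr=0: ok; after: ALU=0 MUL=2 MEM=1 BR=1, R=1, W=1
[3] ALU needs rd=2 wr=1: FU; after: ALU=0 MUL=2 MEM=1 BR=1, R=1, W=1
[4] MEM needs rd=1 wr=1: ok; after: ALU=0 MUL=2 MEM=0 BR=1, R=0, W=0
[5] MUL needs rd=2 wr=1: RD_PORT; after: ALU=0 MUL=2 MEM=0 BR=1, R=0, W=0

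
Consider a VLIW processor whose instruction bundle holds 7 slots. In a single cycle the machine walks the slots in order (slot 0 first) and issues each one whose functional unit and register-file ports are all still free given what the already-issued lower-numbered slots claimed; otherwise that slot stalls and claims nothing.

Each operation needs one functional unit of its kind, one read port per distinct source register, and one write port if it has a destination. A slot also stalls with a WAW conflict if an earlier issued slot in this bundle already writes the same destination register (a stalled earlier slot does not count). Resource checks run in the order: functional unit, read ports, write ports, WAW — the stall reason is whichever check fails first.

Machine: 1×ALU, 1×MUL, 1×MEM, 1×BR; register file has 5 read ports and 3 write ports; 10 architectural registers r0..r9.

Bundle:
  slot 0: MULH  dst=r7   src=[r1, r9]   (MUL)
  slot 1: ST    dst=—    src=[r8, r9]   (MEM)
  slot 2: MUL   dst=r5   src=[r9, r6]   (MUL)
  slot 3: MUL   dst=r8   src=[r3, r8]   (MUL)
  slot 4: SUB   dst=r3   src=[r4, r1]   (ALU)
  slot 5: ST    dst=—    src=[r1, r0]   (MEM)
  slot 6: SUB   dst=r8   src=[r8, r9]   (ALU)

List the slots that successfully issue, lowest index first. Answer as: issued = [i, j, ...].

issued = [0, 1]

#0 MUL src=r1,r9 dispatched  <A:1 Mu:0 Ld:1 B:1 rd:3 wr:2>
#1 MEM src=r8,r9 dispatched  <A:1 Mu:0 Ld:0 B:1 rd:1 wr:2>
#2 MUL src=r9,r6 held:FU  <A:1 Mu:0 Ld:0 B:1 rd:1 wr:2>
#3 MUL src=r3,r8 held:FU  <A:1 Mu:0 Ld:0 B:1 rd:1 wr:2>
#4 ALU src=r4,r1 held:RD_PORT  <A:1 Mu:0 Ld:0 B:1 rd:1 wr:2>
#5 MEM src=r1,r0 held:FU  <A:1 Mu:0 Ld:0 B:1 rd:1 wr:2>
#6 ALU src=r8,r9 held:RD_PORT  <A:1 Mu:0 Ld:0 B:1 rd:1 wr:2>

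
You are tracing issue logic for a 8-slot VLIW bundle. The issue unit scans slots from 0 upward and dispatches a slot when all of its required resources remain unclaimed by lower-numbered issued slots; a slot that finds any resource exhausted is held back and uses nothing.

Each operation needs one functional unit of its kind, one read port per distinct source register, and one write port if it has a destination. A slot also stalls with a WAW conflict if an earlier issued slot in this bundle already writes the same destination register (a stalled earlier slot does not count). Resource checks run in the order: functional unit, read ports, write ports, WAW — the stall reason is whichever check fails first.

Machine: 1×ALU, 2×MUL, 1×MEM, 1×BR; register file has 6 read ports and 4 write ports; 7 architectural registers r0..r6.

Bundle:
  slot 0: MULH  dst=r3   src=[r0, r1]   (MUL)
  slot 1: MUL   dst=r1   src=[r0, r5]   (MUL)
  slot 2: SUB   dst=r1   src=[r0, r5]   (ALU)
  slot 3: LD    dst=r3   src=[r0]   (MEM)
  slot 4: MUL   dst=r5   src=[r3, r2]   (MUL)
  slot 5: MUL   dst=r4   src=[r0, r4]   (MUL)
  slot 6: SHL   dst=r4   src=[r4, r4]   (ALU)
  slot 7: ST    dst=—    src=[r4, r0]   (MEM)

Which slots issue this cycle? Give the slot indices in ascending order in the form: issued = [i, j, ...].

[0] MUL needs rd=2 wr=1: ok; after: ALU=1 MUL=1 MEM=1 BR=1, R=4, W=3
[1] MUL needs rd=2 wr=1: ok; after: ALU=1 MUL=0 MEM=1 BR=1, R=2, W=2
[2] ALU needs rd=2 wr=1: WAW; after: ALU=1 MUL=0 MEM=1 BR=1, R=2, W=2
[3] MEM needs rd=1 wr=1: WAW; after: ALU=1 MUL=0 MEM=1 BR=1, R=2, W=2
[4] MUL needs rd=2 wr=1: FU; after: ALU=1 MUL=0 MEM=1 BR=1, R=2, W=2
[5] MUL needs rd=2 wr=1: FU; after: ALU=1 MUL=0 MEM=1 BR=1, R=2, W=2
[6] ALU needs rd=1 wr=1: ok; after: ALU=0 MUL=0 MEM=1 BR=1, R=1, W=1
[7] MEM needs rd=2 wr=0: RD_PORT; after: ALU=0 MUL=0 MEM=1 BR=1, R=1, W=1

issued = [0, 1, 6]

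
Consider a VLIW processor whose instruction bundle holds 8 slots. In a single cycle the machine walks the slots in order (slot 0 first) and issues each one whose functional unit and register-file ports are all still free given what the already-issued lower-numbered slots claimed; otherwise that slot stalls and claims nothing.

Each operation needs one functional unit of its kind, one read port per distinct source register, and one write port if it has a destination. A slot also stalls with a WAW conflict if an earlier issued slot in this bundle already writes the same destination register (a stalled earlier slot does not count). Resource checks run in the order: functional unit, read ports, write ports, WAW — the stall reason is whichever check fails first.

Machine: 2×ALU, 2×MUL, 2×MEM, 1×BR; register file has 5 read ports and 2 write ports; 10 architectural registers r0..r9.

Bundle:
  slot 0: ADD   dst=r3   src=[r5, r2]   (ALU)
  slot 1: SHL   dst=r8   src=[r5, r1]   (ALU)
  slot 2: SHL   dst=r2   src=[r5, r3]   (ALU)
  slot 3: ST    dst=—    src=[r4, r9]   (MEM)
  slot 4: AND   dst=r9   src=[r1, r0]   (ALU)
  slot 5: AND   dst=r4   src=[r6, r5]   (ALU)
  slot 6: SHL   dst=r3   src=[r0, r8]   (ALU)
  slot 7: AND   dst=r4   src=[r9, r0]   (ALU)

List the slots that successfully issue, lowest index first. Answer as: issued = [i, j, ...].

#0 ALU src=r5,r2 dispatched  <A:1 Mu:2 Ld:2 B:1 rd:3 wr:1>
#1 ALU src=r5,r1 dispatched  <A:0 Mu:2 Ld:2 B:1 rd:1 wr:0>
#2 ALU src=r5,r3 held:FU  <A:0 Mu:2 Ld:2 B:1 rd:1 wr:0>
#3 MEM src=r4,r9 held:RD_PORT  <A:0 Mu:2 Ld:2 B:1 rd:1 wr:0>
#4 ALU src=r1,r0 held:FU  <A:0 Mu:2 Ld:2 B:1 rd:1 wr:0>
#5 ALU src=r6,r5 held:FU  <A:0 Mu:2 Ld:2 B:1 rd:1 wr:0>
#6 ALU src=r0,r8 held:FU  <A:0 Mu:2 Ld:2 B:1 rd:1 wr:0>
#7 ALU src=r9,r0 held:FU  <A:0 Mu:2 Ld:2 B:1 rd:1 wr:0>

issued = [0, 1]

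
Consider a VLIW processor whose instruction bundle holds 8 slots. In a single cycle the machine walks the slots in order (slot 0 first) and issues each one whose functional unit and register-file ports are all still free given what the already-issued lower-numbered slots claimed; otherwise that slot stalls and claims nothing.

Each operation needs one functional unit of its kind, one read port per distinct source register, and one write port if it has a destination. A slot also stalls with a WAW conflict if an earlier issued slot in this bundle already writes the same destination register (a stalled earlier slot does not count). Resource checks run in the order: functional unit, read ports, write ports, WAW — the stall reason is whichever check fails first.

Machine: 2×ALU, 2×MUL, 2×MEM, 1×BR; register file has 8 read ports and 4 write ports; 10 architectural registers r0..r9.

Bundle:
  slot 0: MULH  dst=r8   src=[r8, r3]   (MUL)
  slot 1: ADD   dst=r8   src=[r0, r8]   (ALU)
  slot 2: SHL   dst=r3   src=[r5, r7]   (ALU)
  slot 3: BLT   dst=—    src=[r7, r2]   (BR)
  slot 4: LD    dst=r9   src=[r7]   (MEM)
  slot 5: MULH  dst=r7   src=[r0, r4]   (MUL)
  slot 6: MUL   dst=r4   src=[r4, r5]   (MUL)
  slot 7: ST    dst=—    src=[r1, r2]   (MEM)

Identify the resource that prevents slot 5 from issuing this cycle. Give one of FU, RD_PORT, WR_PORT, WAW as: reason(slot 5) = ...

reason(slot 5) = RD_PORT

(0) want 1×MUL +2rd +1wr — yes → AL2|MU1|ME2|BR1|rd6|wr3
(1) want 1×ALU +2rd +1wr — WAW → AL2|MU1|ME2|BR1|rd6|wr3
(2) want 1×ALU +2rd +1wr — yes → AL1|MU1|ME2|BR1|rd4|wr2
(3) want 1×BR +2rd +0wr — yes → AL1|MU1|ME2|BR0|rd2|wr2
(4) want 1×MEM +1rd +1wr — yes → AL1|MU1|ME1|BR0|rd1|wr1
(5) want 1×MUL +2rd +1wr — RD_PORT → AL1|MU1|ME1|BR0|rd1|wr1
(6) want 1×MUL +2rd +1wr — RD_PORT → AL1|MU1|ME1|BR0|rd1|wr1
(7) want 1×MEM +2rd +0wr — RD_PORT → AL1|MU1|ME1|BR0|rd1|wr1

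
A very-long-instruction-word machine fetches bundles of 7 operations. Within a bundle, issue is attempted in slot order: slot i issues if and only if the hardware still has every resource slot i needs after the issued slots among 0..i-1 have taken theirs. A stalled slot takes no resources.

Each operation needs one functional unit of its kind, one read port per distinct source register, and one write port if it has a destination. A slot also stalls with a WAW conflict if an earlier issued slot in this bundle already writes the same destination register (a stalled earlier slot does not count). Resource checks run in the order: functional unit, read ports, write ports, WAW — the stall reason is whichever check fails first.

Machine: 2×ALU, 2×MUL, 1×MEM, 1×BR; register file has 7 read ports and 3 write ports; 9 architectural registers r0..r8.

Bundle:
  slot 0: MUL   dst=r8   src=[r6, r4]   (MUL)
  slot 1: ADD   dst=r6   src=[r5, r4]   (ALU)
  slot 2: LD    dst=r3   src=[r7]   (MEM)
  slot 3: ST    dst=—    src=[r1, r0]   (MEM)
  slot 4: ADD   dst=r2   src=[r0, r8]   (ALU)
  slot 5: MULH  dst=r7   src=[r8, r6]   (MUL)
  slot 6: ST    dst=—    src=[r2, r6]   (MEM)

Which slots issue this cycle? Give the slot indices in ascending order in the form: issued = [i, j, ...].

issued = [0, 1, 2]

#0 MUL src=r6,r4 dispatched  <A:2 Mu:1 Ld:1 B:1 rd:5 wr:2>
#1 ALU src=r5,r4 dispatched  <A:1 Mu:1 Ld:1 B:1 rd:3 wr:1>
#2 MEM src=r7 dispatched  <A:1 Mu:1 Ld:0 B:1 rd:2 wr:0>
#3 MEM src=r1,r0 held:FU  <A:1 Mu:1 Ld:0 B:1 rd:2 wr:0>
#4 ALU src=r0,r8 held:WR_PORT  <A:1 Mu:1 Ld:0 B:1 rd:2 wr:0>
#5 MUL src=r8,r6 held:WR_PORT  <A:1 Mu:1 Ld:0 B:1 rd:2 wr:0>
#6 MEM src=r2,r6 held:FU  <A:1 Mu:1 Ld:0 B:1 rd:2 wr:0>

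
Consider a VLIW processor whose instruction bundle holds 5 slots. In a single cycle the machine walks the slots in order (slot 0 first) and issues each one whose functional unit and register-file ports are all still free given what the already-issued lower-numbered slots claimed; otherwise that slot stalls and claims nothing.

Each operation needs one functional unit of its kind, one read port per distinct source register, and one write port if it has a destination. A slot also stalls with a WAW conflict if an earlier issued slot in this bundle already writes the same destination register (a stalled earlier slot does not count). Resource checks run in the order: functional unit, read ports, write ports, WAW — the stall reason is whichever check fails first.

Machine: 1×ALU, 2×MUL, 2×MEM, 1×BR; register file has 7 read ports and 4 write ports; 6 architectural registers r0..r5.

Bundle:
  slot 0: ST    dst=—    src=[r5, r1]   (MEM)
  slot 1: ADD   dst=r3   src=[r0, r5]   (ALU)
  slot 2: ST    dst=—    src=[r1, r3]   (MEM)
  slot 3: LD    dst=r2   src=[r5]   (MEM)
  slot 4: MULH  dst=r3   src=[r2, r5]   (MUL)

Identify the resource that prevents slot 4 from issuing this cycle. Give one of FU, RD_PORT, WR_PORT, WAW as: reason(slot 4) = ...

reason(slot 4) = RD_PORT

#0 MEM src=r5,r1 dispatched  <A:1 Mu:2 Ld:1 B:1 rd:5 wr:4>
#1 ALU src=r0,r5 dispatched  <A:0 Mu:2 Ld:1 B:1 rd:3 wr:3>
#2 MEM src=r1,r3 dispatched  <A:0 Mu:2 Ld:0 B:1 rd:1 wr:3>
#3 MEM src=r5 held:FU  <A:0 Mu:2 Ld:0 B:1 rd:1 wr:3>
#4 MUL src=r2,r5 held:RD_PORT  <A:0 Mu:2 Ld:0 B:1 rd:1 wr:3>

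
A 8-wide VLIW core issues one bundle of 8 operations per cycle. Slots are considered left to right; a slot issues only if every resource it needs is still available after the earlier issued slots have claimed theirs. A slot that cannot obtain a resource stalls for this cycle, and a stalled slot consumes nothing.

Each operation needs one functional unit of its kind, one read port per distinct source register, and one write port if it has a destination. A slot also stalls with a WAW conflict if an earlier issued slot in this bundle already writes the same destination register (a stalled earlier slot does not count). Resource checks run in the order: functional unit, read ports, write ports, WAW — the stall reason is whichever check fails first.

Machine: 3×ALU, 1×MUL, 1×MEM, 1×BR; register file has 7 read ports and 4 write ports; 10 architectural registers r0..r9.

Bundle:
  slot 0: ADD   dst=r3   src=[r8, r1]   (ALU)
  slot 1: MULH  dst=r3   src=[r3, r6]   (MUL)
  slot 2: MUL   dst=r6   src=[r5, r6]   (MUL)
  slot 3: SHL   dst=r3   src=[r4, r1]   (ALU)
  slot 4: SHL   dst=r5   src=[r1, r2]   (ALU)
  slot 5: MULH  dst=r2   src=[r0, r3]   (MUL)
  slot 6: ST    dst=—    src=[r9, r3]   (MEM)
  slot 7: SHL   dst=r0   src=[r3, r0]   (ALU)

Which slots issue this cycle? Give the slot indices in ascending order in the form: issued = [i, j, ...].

issued = [0, 2, 4]

[0] ALU needs rd=2 wr=1: ok; after: ALU=2 MUL=1 MEM=1 BR=1, R=5, W=3
[1] MUL needs rd=2 wr=1: WAW; after: ALU=2 MUL=1 MEM=1 BR=1, R=5, W=3
[2] MUL needs rd=2 wr=1: ok; after: ALU=2 MUL=0 MEM=1 BR=1, R=3, W=2
[3] ALU needs rd=2 wr=1: WAW; after: ALU=2 MUL=0 MEM=1 BR=1, R=3, W=2
[4] ALU needs rd=2 wr=1: ok; after: ALU=1 MUL=0 MEM=1 BR=1, R=1, W=1
[5] MUL needs rd=2 wr=1: FU; after: ALU=1 MUL=0 MEM=1 BR=1, R=1, W=1
[6] MEM needs rd=2 wr=0: RD_PORT; after: ALU=1 MUL=0 MEM=1 BR=1, R=1, W=1
[7] ALU needs rd=2 wr=1: RD_PORT; after: ALU=1 MUL=0 MEM=1 BR=1, R=1, W=1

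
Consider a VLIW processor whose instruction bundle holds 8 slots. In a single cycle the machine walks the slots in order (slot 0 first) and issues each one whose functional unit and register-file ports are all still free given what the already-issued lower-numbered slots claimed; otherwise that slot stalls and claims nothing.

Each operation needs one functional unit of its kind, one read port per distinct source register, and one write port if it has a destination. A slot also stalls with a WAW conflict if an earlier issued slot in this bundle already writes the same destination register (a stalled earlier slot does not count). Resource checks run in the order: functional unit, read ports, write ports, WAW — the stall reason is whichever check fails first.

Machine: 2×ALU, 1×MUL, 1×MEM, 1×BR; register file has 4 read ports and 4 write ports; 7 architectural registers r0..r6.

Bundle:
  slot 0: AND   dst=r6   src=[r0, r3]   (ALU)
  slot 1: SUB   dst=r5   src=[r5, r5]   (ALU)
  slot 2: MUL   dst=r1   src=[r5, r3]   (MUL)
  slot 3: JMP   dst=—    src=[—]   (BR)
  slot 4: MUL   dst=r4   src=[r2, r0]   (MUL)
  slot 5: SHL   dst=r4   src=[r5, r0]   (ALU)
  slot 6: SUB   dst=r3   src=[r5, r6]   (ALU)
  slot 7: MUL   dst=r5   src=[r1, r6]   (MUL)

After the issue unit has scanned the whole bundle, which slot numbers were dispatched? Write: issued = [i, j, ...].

issued = [0, 1, 3]

#0 ALU src=r0,r3 dispatched  <A:1 Mu:1 Ld:1 B:1 rd:2 wr:3>
#1 ALU src=r5,r5 dispatched  <A:0 Mu:1 Ld:1 B:1 rd:1 wr:2>
#2 MUL src=r5,r3 held:RD_PORT  <A:0 Mu:1 Ld:1 B:1 rd:1 wr:2>
#3 BR src=- dispatched  <A:0 Mu:1 Ld:1 B:0 rd:1 wr:2>
#4 MUL src=r2,r0 held:RD_PORT  <A:0 Mu:1 Ld:1 B:0 rd:1 wr:2>
#5 ALU src=r5,r0 held:FU  <A:0 Mu:1 Ld:1 B:0 rd:1 wr:2>
#6 ALU src=r5,r6 held:FU  <A:0 Mu:1 Ld:1 B:0 rd:1 wr:2>
#7 MUL src=r1,r6 held:RD_PORT  <A:0 Mu:1 Ld:1 B:0 rd:1 wr:2>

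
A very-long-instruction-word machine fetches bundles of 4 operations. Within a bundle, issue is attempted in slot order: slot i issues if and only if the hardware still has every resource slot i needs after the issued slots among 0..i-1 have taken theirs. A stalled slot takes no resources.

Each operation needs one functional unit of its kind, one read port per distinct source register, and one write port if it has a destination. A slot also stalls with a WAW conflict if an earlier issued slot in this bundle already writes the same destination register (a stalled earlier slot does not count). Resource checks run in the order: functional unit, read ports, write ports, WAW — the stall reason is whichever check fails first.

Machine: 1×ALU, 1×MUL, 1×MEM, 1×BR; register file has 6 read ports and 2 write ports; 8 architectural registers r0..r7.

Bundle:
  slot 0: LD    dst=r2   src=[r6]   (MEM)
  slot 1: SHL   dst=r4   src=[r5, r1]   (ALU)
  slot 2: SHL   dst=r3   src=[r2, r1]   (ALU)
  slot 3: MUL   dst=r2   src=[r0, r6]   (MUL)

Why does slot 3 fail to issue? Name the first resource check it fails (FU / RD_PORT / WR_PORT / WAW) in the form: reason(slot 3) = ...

reason(slot 3) = WR_PORT

[0] MEM needs rd=1 wr=1: ok; after: ALU=1 MUL=1 MEM=0 BR=1, R=5, W=1
[1] ALU needs rd=2 wr=1: ok; after: ALU=0 MUL=1 MEM=0 BR=1, R=3, W=0
[2] ALU needs rd=2 wr=1: FU; after: ALU=0 MUL=1 MEM=0 BR=1, R=3, W=0
[3] MUL needs rd=2 wr=1: WR_PORT; after: ALU=0 MUL=1 MEM=0 BR=1, R=3, W=0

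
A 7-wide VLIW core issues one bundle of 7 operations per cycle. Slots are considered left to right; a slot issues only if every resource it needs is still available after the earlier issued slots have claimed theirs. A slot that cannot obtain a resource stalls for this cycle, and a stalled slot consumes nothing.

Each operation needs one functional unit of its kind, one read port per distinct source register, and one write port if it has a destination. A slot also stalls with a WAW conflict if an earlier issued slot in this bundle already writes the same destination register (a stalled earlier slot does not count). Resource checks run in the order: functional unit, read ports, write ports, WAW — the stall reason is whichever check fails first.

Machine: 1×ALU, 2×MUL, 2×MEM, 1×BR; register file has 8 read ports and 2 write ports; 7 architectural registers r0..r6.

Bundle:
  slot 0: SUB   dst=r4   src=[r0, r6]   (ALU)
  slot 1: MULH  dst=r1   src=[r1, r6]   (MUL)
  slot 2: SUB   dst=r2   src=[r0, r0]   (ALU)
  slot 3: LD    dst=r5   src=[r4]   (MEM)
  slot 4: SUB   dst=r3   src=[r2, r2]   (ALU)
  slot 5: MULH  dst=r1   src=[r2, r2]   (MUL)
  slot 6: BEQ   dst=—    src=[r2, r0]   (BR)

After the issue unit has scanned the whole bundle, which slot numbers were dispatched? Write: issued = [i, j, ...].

#0 ALU src=r0,r6 dispatched  <A:0 Mu:2 Ld:2 B:1 rd:6 wr:1>
#1 MUL src=r1,r6 dispatched  <A:0 Mu:1 Ld:2 B:1 rd:4 wr:0>
#2 ALU src=r0,r0 held:FU  <A:0 Mu:1 Ld:2 B:1 rd:4 wr:0>
#3 MEM src=r4 held:WR_PORT  <A:0 Mu:1 Ld:2 B:1 rd:4 wr:0>
#4 ALU src=r2,r2 held:FU  <A:0 Mu:1 Ld:2 B:1 rd:4 wr:0>
#5 MUL src=r2,r2 held:WR_PORT  <A:0 Mu:1 Ld:2 B:1 rd:4 wr:0>
#6 BR src=r2,r0 dispatched  <A:0 Mu:1 Ld:2 B:0 rd:2 wr:0>

issued = [0, 1, 6]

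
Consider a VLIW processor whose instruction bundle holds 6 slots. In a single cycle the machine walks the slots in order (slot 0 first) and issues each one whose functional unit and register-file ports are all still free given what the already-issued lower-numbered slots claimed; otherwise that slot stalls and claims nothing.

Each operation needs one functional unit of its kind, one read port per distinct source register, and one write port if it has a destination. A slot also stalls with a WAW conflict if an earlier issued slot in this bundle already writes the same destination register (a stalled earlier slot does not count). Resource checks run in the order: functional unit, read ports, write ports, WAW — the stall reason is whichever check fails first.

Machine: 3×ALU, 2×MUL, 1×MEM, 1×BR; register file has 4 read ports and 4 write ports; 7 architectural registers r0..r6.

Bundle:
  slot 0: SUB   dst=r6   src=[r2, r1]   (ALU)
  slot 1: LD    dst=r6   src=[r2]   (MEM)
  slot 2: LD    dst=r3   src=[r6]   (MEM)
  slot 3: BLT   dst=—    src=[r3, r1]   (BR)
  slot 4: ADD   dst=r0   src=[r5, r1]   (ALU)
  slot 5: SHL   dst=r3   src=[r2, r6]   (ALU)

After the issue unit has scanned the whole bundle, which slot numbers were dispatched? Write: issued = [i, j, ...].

issued = [0, 2]

slot 0 (ALU): ISSUE — free A2,Mu2,Ld1,B1 rp2 wp3
slot 1 (MEM): stall WAW — free A2,Mu2,Ld1,B1 rp2 wp3
slot 2 (MEM): ISSUE — free A2,Mu2,Ld0,B1 rp1 wp2
slot 3 (BR): stall RD_PORT — free A2,Mu2,Ld0,B1 rp1 wp2
slot 4 (ALU): stall RD_PORT — free A2,Mu2,Ld0,B1 rp1 wp2
slot 5 (ALU): stall RD_PORT — free A2,Mu2,Ld0,B1 rp1 wp2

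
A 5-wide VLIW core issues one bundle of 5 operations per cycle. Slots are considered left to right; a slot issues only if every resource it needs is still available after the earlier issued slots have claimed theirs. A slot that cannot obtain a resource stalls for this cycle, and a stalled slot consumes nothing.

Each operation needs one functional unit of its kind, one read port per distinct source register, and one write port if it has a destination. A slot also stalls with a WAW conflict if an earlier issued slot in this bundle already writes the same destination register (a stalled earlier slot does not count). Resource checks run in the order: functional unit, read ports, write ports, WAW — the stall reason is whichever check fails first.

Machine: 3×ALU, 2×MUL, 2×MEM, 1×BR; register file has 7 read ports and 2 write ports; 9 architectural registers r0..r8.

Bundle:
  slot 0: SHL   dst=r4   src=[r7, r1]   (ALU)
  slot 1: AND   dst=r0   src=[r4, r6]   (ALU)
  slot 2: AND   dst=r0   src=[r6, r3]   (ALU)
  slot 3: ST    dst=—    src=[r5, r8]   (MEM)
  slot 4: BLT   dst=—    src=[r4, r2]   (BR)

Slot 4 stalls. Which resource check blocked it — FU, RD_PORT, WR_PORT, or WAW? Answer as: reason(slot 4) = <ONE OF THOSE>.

reason(slot 4) = RD_PORT

slot 0 (ALU): ISSUE — free A2,Mu2,Ld2,B1 rp5 wp1
slot 1 (ALU): ISSUE — free A1,Mu2,Ld2,B1 rp3 wp0
slot 2 (ALU): stall WR_PORT — free A1,Mu2,Ld2,B1 rp3 wp0
slot 3 (MEM): ISSUE — free A1,Mu2,Ld1,B1 rp1 wp0
slot 4 (BR): stall RD_PORT — free A1,Mu2,Ld1,B1 rp1 wp0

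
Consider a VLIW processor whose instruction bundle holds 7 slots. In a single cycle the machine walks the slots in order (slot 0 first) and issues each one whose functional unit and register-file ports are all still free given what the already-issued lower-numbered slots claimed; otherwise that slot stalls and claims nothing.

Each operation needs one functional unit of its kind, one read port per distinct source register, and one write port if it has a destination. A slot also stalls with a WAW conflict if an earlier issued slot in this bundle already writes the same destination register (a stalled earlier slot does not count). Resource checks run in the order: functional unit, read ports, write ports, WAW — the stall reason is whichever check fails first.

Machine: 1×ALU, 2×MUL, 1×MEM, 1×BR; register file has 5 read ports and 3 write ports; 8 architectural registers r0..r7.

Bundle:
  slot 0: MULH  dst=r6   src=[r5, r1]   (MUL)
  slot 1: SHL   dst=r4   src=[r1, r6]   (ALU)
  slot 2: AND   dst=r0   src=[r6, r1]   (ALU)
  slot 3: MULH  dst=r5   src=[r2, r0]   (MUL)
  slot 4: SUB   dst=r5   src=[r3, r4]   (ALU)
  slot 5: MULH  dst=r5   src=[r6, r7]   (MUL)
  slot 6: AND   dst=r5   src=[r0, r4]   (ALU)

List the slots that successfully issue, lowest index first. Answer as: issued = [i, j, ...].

issued = [0, 1]

(0) want 1×MUL +2rd +1wr — yes → AL1|MU1|ME1|BR1|rd3|wr2
(1) want 1×ALU +2rd +1wr — yes → AL0|MU1|ME1|BR1|rd1|wr1
(2) want 1×ALU +2rd +1wr — FU → AL0|MU1|ME1|BR1|rd1|wr1
(3) want 1×MUL +2rd +1wr — RD_PORT → AL0|MU1|ME1|BR1|rd1|wr1
(4) want 1×ALU +2rd +1wr — FU → AL0|MU1|ME1|BR1|rd1|wr1
(5) want 1×MUL +2rd +1wr — RD_PORT → AL0|MU1|ME1|BR1|rd1|wr1
(6) want 1×ALU +2rd +1wr — FU → AL0|MU1|ME1|BR1|rd1|wr1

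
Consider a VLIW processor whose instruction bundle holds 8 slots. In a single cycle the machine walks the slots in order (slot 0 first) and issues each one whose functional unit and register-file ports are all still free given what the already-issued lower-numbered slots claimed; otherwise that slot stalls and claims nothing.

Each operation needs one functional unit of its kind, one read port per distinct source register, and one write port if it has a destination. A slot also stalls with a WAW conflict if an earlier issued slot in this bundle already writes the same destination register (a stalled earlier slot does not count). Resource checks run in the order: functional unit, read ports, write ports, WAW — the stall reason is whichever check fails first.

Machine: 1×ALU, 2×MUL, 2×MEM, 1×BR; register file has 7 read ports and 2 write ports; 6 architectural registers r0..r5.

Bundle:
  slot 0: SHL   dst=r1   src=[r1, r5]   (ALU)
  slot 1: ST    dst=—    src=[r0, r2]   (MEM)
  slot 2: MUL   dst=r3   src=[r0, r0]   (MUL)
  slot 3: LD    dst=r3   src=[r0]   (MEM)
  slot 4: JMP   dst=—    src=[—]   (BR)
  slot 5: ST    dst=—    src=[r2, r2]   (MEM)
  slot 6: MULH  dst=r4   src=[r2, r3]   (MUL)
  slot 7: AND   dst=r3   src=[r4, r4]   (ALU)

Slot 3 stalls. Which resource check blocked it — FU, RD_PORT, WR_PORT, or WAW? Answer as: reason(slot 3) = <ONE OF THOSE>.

reason(slot 3) = WR_PORT

[0] ALU needs rd=2 wr=1: ok; after: ALU=0 MUL=2 MEM=2 BR=1, R=5, W=1
[1] MEM needs rd=2 wr=0: ok; after: ALU=0 MUL=2 MEM=1 BR=1, R=3, W=1
[2] MUL needs rd=1 wr=1: ok; after: ALU=0 MUL=1 MEM=1 BR=1, R=2, W=0
[3] MEM needs rd=1 wr=1: WR_PORT; after: ALU=0 MUL=1 MEM=1 BR=1, R=2, W=0
[4] BR needs rd=0 wr=0: ok; after: ALU=0 MUL=1 MEM=1 BR=0, R=2, W=0
[5] MEM needs rd=1 wr=0: ok; after: ALU=0 MUL=1 MEM=0 BR=0, R=1, W=0
[6] MUL needs rd=2 wr=1: RD_PORT; after: ALU=0 MUL=1 MEM=0 BR=0, R=1, W=0
[7] ALU needs rd=1 wr=1: FU; after: ALU=0 MUL=1 MEM=0 BR=0, R=1, W=0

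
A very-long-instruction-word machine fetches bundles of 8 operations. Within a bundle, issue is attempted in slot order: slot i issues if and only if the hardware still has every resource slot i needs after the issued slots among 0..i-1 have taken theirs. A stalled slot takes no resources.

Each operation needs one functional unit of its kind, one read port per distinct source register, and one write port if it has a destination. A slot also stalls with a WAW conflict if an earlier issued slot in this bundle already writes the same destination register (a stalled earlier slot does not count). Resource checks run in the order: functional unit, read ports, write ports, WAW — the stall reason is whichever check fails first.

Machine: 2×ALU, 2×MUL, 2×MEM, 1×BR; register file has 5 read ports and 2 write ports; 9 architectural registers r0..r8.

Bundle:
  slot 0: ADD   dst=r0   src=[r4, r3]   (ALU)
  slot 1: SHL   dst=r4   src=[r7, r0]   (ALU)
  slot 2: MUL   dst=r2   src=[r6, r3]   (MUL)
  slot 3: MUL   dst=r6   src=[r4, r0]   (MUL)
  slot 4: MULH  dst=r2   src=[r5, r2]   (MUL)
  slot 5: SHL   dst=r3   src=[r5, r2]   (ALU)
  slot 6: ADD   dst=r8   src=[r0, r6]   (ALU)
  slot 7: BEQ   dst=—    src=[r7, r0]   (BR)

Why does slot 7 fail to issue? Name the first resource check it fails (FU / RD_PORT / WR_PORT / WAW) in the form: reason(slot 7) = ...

(0) want 1×ALU +2rd +1wr — yes → AL1|MU2|ME2|BR1|rd3|wr1
(1) want 1×ALU +2rd +1wr — yes → AL0|MU2|ME2|BR1|rd1|wr0
(2) want 1×MUL +2rd +1wr — RD_PORT → AL0|MU2|ME2|BR1|rd1|wr0
(3) want 1×MUL +2rd +1wr — RD_PORT → AL0|MU2|ME2|BR1|rd1|wr0
(4) want 1×MUL +2rd +1wr — RD_PORT → AL0|MU2|ME2|BR1|rd1|wr0
(5) want 1×ALU +2rd +1wr — FU → AL0|MU2|ME2|BR1|rd1|wr0
(6) want 1×ALU +2rd +1wr — FU → AL0|MU2|ME2|BR1|rd1|wr0
(7) want 1×BR +2rd +0wr — RD_PORT → AL0|MU2|ME2|BR1|rd1|wr0

reason(slot 7) = RD_PORT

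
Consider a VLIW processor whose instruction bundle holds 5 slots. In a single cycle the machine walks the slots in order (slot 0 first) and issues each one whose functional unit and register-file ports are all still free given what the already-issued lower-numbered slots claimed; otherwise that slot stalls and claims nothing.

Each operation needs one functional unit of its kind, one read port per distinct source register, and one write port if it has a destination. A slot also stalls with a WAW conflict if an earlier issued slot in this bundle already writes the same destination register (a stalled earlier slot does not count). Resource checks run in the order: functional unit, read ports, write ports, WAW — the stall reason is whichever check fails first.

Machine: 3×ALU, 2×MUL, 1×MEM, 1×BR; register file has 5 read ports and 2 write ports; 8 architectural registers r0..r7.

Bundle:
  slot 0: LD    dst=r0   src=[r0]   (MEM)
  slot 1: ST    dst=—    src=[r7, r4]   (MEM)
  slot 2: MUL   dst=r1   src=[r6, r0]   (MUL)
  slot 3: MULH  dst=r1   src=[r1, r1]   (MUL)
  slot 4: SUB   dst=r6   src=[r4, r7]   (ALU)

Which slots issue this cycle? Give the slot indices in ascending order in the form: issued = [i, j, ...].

(0) want 1×MEM +1rd +1wr — yes → AL3|MU2|ME0|BR1|rd4|wr1
(1) want 1×MEM +2rd +0wr — FU → AL3|MU2|ME0|BR1|rd4|wr1
(2) want 1×MUL +2rd +1wr — yes → AL3|MU1|ME0|BR1|rd2|wr0
(3) want 1×MUL +1rd +1wr — WR_PORT → AL3|MU1|ME0|BR1|rd2|wr0
(4) want 1×ALU +2rd +1wr — WR_PORT → AL3|MU1|ME0|BR1|rd2|wr0

issued = [0, 2]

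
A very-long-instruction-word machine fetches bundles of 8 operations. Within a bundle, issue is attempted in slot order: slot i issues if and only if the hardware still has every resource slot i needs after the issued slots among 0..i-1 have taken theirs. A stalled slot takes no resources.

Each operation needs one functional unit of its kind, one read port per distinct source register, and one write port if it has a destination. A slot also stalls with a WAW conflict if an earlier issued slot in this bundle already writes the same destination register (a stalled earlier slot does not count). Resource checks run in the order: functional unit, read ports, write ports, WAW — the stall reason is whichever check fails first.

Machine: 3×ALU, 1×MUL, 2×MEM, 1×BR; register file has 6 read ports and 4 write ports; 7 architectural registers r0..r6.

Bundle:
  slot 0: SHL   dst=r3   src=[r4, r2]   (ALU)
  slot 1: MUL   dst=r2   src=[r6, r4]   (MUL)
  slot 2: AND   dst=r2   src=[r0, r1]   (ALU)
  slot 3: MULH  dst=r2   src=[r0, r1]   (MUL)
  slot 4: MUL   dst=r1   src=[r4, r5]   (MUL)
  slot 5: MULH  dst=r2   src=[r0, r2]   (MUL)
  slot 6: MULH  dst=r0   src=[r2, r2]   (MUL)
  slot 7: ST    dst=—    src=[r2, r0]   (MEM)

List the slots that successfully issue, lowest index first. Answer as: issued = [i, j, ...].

  0. ALU→r3 ⇒ go  {2A/1Mu/2Ld/1B | 4r 3w}
  1. MUL→r2 ⇒ go  {2A/0Mu/2Ld/1B | 2r 2w}
  2. ALU→r2 ⇒ no(WAW)  {2A/0Mu/2Ld/1B | 2r 2w}
  3. MUL→r2 ⇒ no(FU)  {2A/0Mu/2Ld/1B | 2r 2w}
  4. MUL→r1 ⇒ no(FU)  {2A/0Mu/2Ld/1B | 2r 2w}
  5. MUL→r2 ⇒ no(FU)  {2A/0Mu/2Ld/1B | 2r 2w}
  6. MUL→r0 ⇒ no(FU)  {2A/0Mu/2Ld/1B | 2r 2w}
  7. MEM ⇒ go  {2A/0Mu/1Ld/1B | 0r 2w}

issued = [0, 1, 7]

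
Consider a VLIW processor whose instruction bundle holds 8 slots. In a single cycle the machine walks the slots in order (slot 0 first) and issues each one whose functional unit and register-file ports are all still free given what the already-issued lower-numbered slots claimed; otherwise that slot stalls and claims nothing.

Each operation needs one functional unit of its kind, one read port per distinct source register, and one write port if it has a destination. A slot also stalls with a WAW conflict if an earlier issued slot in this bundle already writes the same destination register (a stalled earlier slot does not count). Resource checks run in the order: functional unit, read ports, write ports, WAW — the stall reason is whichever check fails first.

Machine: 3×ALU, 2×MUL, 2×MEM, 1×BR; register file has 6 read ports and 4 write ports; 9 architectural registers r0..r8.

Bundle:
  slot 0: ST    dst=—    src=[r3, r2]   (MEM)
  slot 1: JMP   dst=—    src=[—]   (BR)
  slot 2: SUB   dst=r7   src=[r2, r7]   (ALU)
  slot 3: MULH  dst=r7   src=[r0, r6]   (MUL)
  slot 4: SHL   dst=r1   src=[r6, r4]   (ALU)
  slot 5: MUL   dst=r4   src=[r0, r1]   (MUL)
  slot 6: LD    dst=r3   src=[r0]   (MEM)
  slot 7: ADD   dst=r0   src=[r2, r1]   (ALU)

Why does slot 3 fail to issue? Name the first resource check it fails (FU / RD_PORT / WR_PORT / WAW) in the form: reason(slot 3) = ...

reason(slot 3) = WAW

(0) want 1×MEM +2rd +0wr — yes → AL3|MU2|ME1|BR1|rd4|wr4
(1) want 1×BR +0rd +0wr — yes → AL3|MU2|ME1|BR0|rd4|wr4
(2) want 1×ALU +2rd +1wr — yes → AL2|MU2|ME1|BR0|rd2|wr3
(3) want 1×MUL +2rd +1wr — WAW → AL2|MU2|ME1|BR0|rd2|wr3
(4) want 1×ALU +2rd +1wr — yes → AL1|MU2|ME1|BR0|rd0|wr2
(5) want 1×MUL +2rd +1wr — RD_PORT → AL1|MU2|ME1|BR0|rd0|wr2
(6) want 1×MEM +1rd +1wr — RD_PORT → AL1|MU2|ME1|BR0|rd0|wr2
(7) want 1×ALU +2rd +1wr — RD_PORT → AL1|MU2|ME1|BR0|rd0|wr2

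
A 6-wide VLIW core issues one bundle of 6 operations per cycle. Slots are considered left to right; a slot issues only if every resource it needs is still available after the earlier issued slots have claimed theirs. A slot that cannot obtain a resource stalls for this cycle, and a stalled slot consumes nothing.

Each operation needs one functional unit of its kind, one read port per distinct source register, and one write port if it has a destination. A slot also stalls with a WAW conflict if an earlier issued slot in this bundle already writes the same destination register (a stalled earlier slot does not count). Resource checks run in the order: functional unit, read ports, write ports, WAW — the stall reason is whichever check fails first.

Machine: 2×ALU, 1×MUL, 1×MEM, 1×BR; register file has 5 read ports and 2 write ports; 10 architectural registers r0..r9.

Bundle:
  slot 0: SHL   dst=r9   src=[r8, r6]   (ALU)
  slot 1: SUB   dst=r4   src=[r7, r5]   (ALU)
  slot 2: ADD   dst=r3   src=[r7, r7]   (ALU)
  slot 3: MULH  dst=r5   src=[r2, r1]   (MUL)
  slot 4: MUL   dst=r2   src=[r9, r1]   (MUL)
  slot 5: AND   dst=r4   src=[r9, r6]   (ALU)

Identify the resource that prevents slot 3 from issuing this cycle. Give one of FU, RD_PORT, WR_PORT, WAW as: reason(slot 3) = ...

reason(slot 3) = RD_PORT

(0) want 1×ALU +2rd +1wr — yes → AL1|MU1|ME1|BR1|rd3|wr1
(1) want 1×ALU +2rd +1wr — yes → AL0|MU1|ME1|BR1|rd1|wr0
(2) want 1×ALU +1rd +1wr — FU → AL0|MU1|ME1|BR1|rd1|wr0
(3) want 1×MUL +2rd +1wr — RD_PORT → AL0|MU1|ME1|BR1|rd1|wr0
(4) want 1×MUL +2rd +1wr — RD_PORT → AL0|MU1|ME1|BR1|rd1|wr0
(5) want 1×ALU +2rd +1wr — FU → AL0|MU1|ME1|BR1|rd1|wr0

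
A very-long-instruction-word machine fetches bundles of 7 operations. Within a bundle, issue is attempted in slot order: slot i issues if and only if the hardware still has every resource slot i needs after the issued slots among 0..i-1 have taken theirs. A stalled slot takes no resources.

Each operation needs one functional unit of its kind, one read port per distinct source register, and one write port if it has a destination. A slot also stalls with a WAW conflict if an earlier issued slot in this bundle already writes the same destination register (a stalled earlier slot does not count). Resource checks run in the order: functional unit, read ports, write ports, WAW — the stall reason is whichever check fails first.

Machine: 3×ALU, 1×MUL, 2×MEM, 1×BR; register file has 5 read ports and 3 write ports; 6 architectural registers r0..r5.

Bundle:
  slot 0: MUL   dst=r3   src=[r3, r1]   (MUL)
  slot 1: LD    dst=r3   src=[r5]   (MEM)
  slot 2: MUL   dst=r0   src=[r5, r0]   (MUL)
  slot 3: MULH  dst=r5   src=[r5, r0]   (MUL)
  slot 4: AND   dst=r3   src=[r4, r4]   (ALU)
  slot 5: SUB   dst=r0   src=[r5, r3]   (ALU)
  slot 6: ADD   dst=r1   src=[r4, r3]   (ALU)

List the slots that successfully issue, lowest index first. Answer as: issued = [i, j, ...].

#0 MUL src=r3,r1 dispatched  <A:3 Mu:0 Ld:2 B:1 rd:3 wr:2>
#1 MEM src=r5 held:WAW  <A:3 Mu:0 Ld:2 B:1 rd:3 wr:2>
#2 MUL src=r5,r0 held:FU  <A:3 Mu:0 Ld:2 B:1 rd:3 wr:2>
#3 MUL src=r5,r0 held:FU  <A:3 Mu:0 Ld:2 B:1 rd:3 wr:2>
#4 ALU src=r4,r4 held:WAW  <A:3 Mu:0 Ld:2 B:1 rd:3 wr:2>
#5 ALU src=r5,r3 dispatched  <A:2 Mu:0 Ld:2 B:1 rd:1 wr:1>
#6 ALU src=r4,r3 held:RD_PORT  <A:2 Mu:0 Ld:2 B:1 rd:1 wr:1>

issued = [0, 5]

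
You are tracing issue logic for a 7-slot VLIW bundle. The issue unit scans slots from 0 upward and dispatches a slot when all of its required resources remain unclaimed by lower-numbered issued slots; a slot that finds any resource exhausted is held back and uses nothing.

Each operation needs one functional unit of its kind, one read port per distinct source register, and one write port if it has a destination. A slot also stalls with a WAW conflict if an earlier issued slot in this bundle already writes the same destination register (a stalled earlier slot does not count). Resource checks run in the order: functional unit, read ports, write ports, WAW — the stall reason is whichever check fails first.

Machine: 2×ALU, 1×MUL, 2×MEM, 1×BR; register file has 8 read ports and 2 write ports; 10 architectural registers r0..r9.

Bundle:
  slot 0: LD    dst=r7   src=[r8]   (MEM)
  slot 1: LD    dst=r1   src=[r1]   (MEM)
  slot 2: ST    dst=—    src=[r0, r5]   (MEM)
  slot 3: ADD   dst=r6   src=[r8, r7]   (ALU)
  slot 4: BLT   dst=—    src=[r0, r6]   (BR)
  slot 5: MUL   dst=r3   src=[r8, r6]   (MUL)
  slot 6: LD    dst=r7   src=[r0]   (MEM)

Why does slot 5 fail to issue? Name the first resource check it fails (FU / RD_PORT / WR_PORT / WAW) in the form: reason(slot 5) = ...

reason(slot 5) = WR_PORT

[0] MEM needs rd=1 wr=1: ok; after: ALU=2 MUL=1 MEM=1 BR=1, R=7, W=1
[1] MEM needs rd=1 wr=1: ok; after: ALU=2 MUL=1 MEM=0 BR=1, R=6, W=0
[2] MEM needs rd=2 wr=0: FU; after: ALU=2 MUL=1 MEM=0 BR=1, R=6, W=0
[3] ALU needs rd=2 wr=1: WR_PORT; after: ALU=2 MUL=1 MEM=0 BR=1, R=6, W=0
[4] BR needs rd=2 wr=0: ok; after: ALU=2 MUL=1 MEM=0 BR=0, R=4, W=0
[5] MUL needs rd=2 wr=1: WR_PORT; after: ALU=2 MUL=1 MEM=0 BR=0, R=4, W=0
[6] MEM needs rd=1 wr=1: FU; after: ALU=2 MUL=1 MEM=0 BR=0, R=4, W=0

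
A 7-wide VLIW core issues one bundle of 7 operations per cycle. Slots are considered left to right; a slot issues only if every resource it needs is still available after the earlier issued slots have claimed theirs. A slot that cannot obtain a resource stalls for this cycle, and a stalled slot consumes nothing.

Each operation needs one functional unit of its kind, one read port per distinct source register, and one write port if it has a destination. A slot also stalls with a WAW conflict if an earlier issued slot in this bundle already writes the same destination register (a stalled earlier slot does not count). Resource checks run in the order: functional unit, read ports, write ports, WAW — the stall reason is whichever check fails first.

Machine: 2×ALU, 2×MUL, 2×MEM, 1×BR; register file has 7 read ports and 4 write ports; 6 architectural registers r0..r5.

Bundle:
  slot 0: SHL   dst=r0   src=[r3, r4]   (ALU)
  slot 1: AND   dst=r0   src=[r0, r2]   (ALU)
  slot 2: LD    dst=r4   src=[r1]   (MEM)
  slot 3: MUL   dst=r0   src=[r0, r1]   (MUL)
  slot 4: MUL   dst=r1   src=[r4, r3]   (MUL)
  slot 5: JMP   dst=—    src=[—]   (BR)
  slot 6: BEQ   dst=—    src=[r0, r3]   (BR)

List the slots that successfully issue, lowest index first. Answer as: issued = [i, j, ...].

issued = [0, 2, 4, 5]

  0. ALU→r0 ⇒ go  {1A/2Mu/2Ld/1B | 5r 3w}
  1. ALU→r0 ⇒ no(WAW)  {1A/2Mu/2Ld/1B | 5r 3w}
  2. MEM→r4 ⇒ go  {1A/2Mu/1Ld/1B | 4r 2w}
  3. MUL→r0 ⇒ no(WAW)  {1A/2Mu/1Ld/1B | 4r 2w}
  4. MUL→r1 ⇒ go  {1A/1Mu/1Ld/1B | 2r 1w}
  5. BR ⇒ go  {1A/1Mu/1Ld/0B | 2r 1w}
  6. BR ⇒ no(FU)  {1A/1Mu/1Ld/0B | 2r 1w}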